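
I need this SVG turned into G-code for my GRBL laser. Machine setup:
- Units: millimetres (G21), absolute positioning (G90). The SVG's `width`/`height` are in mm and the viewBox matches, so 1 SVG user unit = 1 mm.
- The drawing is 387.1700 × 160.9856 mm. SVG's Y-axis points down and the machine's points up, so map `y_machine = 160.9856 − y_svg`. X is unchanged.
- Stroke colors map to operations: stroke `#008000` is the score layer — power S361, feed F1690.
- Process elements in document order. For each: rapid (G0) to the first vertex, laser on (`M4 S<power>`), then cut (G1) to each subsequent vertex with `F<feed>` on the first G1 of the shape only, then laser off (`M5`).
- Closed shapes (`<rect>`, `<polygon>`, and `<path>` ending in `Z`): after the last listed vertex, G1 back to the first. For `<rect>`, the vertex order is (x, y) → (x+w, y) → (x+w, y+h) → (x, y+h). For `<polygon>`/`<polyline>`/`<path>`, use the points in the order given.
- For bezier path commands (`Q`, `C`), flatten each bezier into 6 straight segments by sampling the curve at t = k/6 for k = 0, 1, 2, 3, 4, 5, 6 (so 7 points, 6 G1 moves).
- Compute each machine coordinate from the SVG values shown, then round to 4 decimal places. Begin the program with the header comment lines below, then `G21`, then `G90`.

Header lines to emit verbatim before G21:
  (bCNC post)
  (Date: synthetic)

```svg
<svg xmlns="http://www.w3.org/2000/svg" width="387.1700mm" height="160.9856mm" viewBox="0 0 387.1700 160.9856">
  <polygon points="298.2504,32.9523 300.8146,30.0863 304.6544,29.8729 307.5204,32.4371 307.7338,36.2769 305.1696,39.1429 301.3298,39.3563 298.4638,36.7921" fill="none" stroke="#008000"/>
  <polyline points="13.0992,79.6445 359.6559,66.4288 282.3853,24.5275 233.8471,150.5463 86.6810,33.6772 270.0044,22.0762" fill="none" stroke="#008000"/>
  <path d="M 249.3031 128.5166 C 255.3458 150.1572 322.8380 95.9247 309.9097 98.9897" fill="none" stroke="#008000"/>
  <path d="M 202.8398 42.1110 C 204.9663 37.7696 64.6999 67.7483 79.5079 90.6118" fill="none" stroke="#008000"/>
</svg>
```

(bCNC post)
(Date: synthetic)
G21
G90
G0 X298.2504 Y128.0333
M4 S361
G1 X300.8146 Y130.8993 F1690
G1 X304.6544 Y131.1127
G1 X307.5204 Y128.5485
G1 X307.7338 Y124.7087
G1 X305.1696 Y121.8427
G1 X301.3298 Y121.6293
G1 X298.4638 Y124.1935
G1 X298.2504 Y128.0333
M5
G0 X13.0992 Y81.3411
M4 S361
G1 X359.6559 Y94.5568 F1690
G1 X282.3853 Y136.4581
G1 X233.8471 Y10.4393
G1 X86.6810 Y127.3084
G1 X270.0044 Y138.9094
M5
G0 X249.3031 Y32.4690
M4 S361
G1 X256.7884 Y27.3549 F1690
G1 X270.5745 Y31.1872
G1 X286.7205 Y40.2666
G1 X301.2856 Y50.8940
G1 X310.3289 Y59.3701
G1 X309.9097 Y61.9959
M5
G0 X202.8398 Y118.8746
M4 S361
G1 X193.4141 Y118.3771 F1690
G1 X168.5193 Y113.3106
G1 X136.4183 Y104.8260
G1 X105.3741 Y94.0744
G1 X83.6496 Y82.2067
G1 X79.5079 Y70.3738
M5

1 u = 1 mm; y_m = 160.9856 − y.

[1] `<polygon>` regular polygon, #008000→score S361 F1690: (298.2504,128.0333) → (300.8146,130.8993) → (304.6544,131.1127) → (307.5204,128.5485) → (307.7338,124.7087) → (305.1696,121.8427) → (301.3298,121.6293) → (298.4638,124.1935) → (298.2504,128.0333) (closed)

[2] `<polyline>` open polyline, #008000→score S361 F1690: (13.0992,81.3411) → (359.6559,94.5568) → (282.3853,136.4581) → (233.8471,10.4393) → (86.6810,127.3084) → (270.0044,138.9094)

[3] `<path>` cubic bezier, #008000→score S361 F1690: (249.3031,32.4690) → (256.7884,27.3549) → (270.5745,31.1872) → (286.7205,40.2666) → (301.2856,50.8940) → (310.3289,59.3701) → (309.9097,61.9959)

[4] `<path>` cubic bezier, #008000→score S361 F1690: (202.8398,118.8746) → (193.4141,118.3771) → (168.5193,113.3106) → (136.4183,104.8260) → (105.3741,94.0744) → (83.6496,82.2067) → (79.5079,70.3738)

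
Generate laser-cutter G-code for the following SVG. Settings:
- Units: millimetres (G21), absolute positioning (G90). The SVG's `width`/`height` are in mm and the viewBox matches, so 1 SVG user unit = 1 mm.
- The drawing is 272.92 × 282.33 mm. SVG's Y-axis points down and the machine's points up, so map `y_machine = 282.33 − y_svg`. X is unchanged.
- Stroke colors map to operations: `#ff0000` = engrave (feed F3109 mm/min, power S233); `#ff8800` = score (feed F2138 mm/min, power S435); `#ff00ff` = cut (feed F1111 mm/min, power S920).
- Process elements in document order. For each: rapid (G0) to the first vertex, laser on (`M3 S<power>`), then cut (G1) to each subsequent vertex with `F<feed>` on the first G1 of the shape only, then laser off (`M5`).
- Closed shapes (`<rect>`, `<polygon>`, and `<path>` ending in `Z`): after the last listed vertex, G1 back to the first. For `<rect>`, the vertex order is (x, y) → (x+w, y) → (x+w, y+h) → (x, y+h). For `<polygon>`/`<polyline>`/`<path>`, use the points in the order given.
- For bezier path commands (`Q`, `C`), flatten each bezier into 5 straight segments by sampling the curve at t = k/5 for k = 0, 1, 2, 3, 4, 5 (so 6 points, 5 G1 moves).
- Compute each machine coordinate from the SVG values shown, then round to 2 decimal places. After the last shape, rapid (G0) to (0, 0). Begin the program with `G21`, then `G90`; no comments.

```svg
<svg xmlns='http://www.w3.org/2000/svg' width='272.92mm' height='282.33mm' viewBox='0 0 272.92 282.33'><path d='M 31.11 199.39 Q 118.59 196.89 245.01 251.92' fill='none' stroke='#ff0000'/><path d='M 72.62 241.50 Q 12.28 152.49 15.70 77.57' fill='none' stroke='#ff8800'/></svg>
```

viewBox `0 0 272.92 282.33` with mm width/height → 1 unit = 1 mm. Flip: y_m = 282.33 − y_svg.

**Shape 1** — `<path>` quadratic bezier, stroke `#ff0000` → engrave (S233, F3109). Control points (SVG): P0=(31.11,199.39), P1=(118.59,196.89), P2=(245.01,251.92); sampled at t=k/5. Machine vertices: (31.11,82.94) → (67.66,81.64) → (107.32,75.74) → (150.10,65.23) → (196.00,50.12) → (245.01,30.41). Open path.

**Shape 2** — `<path>` quadratic bezier, stroke `#ff8800` → score (S435, F2138). Control points (SVG): P0=(72.62,241.50), P1=(12.28,152.49), P2=(15.70,77.57); sampled at t=k/5. Machine vertices: (72.62,40.83) → (51.03,75.87) → (34.55,109.78) → (23.17,142.57) → (16.88,174.23) → (15.70,204.76). Open path.

G21
G90
G0 X31.11 Y82.94
M3 S233
G1 X67.66 Y81.64 F3109
G1 X107.32 Y75.74
G1 X150.10 Y65.23
G1 X196.00 Y50.12
G1 X245.01 Y30.41
M5
G0 X72.62 Y40.83
M3 S435
G1 X51.03 Y75.87 F2138
G1 X34.55 Y109.78
G1 X23.17 Y142.57
G1 X16.88 Y174.23
G1 X15.70 Y204.76
M5
G0 X0.00 Y0.00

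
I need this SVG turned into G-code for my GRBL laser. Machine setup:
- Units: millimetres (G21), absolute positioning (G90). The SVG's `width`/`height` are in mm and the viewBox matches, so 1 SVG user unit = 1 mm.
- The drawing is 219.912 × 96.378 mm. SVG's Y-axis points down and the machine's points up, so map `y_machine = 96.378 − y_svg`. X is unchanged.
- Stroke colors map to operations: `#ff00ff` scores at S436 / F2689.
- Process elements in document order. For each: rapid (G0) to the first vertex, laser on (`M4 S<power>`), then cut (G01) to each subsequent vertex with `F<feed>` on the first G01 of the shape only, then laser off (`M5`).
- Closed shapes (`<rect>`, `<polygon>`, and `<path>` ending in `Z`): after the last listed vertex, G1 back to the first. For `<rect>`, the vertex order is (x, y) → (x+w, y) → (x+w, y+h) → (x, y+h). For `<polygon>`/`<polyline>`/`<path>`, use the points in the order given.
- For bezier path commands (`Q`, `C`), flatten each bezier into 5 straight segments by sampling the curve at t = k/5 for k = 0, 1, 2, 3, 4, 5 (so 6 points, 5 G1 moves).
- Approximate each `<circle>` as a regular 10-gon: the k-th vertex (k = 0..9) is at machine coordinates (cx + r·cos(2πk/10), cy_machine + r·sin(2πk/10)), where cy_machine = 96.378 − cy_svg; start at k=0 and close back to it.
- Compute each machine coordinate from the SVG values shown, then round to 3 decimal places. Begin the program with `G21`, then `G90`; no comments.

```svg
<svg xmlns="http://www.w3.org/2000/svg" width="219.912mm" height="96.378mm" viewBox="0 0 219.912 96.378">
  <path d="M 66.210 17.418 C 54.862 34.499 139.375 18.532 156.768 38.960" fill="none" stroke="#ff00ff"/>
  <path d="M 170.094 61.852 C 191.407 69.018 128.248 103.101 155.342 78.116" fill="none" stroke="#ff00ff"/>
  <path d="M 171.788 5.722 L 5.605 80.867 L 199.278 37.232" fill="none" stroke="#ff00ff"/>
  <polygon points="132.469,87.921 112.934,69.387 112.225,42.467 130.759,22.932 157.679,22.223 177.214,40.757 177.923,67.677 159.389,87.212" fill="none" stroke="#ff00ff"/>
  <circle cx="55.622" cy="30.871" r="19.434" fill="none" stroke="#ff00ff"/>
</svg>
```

G21
G90
G0 X66.210 Y78.960
M4 S436
G01 X69.601 Y72.122 F2689
G01 X88.175 Y69.881
G01 X114.110 Y68.906
G01 X139.582 Y65.863
G01 X156.768 Y57.418
M5
G0 X170.094 Y34.526
M4 S436
G01 X174.143 Y27.684 F2689
G01 X166.305 Y18.510
G01 X154.968 Y11.130
G01 X148.518 Y9.671
G01 X155.342 Y18.262
M5
G0 X171.788 Y90.656
M4 S436
G01 X5.605 Y15.511 F2689
G01 X199.278 Y59.146
M5
G0 X132.469 Y8.457
M4 S436
G01 X112.934 Y26.991 F2689
G01 X112.225 Y53.911
G01 X130.759 Y73.446
G01 X157.679 Y74.155
G01 X177.214 Y55.621
G01 X177.923 Y28.701
G01 X159.389 Y9.166
G01 X132.469 Y8.457
M5
G0 X75.056 Y65.507
M4 S436
G01 X71.344 Y76.930 F2689
G01 X61.627 Y83.990
G01 X49.617 Y83.990
G01 X39.900 Y76.930
G01 X36.188 Y65.507
G01 X39.900 Y54.084
G01 X49.617 Y47.024
G01 X61.627 Y47.024
G01 X71.344 Y54.084
G01 X75.056 Y65.507
M5

1 u = 1 mm; y_m = 96.378 − y.

[1] `<path>` cubic bezier, #ff00ff→score S436 F2689: (66.210,78.960) → (69.601,72.122) → (88.175,69.881) → (114.110,68.906) → (139.582,65.863) → (156.768,57.418)

[2] `<path>` cubic bezier, #ff00ff→score S436 F2689: (170.094,34.526) → (174.143,27.684) → (166.305,18.510) → (154.968,11.130) → (148.518,9.671) → (155.342,18.262)

[3] `<path>` open polyline, #ff00ff→score S436 F2689: (171.788,90.656) → (5.605,15.511) → (199.278,59.146)

[4] `<polygon>` regular polygon, #ff00ff→score S436 F2689: (132.469,8.457) → (112.934,26.991) → (112.225,53.911) → (130.759,73.446) → (157.679,74.155) → (177.214,55.621) → (177.923,28.701) → (159.389,9.166) → (132.469,8.457) (closed)

[5] `<circle>` circle, #ff00ff→score S436 F2689: (75.056,65.507) → (71.344,76.930) → (61.627,83.990) → (49.617,83.990) → (39.900,76.930) → (36.188,65.507) → (39.900,54.084) → (49.617,47.024) → (61.627,47.024) → (71.344,54.084) → (75.056,65.507) (closed)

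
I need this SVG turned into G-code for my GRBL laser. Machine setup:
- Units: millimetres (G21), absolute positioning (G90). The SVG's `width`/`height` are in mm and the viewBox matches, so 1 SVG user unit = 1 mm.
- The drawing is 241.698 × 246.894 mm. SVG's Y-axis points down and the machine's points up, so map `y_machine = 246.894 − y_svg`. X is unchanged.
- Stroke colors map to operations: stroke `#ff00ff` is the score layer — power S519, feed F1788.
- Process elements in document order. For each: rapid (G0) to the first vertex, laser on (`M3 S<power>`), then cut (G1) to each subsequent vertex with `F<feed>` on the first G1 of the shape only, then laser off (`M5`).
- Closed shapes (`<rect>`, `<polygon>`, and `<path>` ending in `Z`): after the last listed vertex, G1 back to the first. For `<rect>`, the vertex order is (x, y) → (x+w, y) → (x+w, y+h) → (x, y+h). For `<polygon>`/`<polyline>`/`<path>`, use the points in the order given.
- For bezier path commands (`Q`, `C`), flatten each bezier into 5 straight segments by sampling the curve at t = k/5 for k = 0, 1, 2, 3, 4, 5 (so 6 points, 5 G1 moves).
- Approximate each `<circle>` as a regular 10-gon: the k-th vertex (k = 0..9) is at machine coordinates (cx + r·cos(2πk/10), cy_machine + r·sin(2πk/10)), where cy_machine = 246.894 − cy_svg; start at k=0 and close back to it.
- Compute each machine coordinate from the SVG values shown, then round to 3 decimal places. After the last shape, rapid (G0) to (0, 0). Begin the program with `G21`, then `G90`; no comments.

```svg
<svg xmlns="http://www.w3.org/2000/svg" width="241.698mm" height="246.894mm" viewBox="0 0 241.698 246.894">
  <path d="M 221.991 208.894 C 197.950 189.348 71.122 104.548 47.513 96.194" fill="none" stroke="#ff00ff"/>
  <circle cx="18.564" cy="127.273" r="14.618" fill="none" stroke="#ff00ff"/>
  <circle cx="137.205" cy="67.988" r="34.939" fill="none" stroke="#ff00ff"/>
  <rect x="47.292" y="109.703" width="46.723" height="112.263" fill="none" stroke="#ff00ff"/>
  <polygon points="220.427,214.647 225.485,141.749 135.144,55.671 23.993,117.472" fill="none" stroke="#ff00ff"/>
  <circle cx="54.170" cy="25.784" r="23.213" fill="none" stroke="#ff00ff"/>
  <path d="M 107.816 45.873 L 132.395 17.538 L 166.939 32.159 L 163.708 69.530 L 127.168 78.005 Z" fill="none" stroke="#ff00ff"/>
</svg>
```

1 u = 1 mm; y_m = 246.894 − y.

[1] `<path>` cubic bezier, #ff00ff→score S519 F1788: (221.991,38.000) → (196.880,56.424) → (156.988,83.708) → (112.205,113.050) → (72.417,137.648) → (47.513,150.700)

[2] `<circle>` circle, #ff00ff→score S519 F1788: (33.182,119.621) → (30.390,128.213) → (23.081,133.524) → (14.047,133.524) → (6.738,128.213) → (3.946,119.621) → (6.738,111.029) → (14.047,105.718) → (23.081,105.718) → (30.390,111.029) → (33.182,119.621) (closed)

[3] `<circle>` circle, #ff00ff→score S519 F1788: (172.144,178.906) → (165.471,199.443) → (148.002,212.135) → (126.408,212.135) → (108.939,199.443) → (102.266,178.906) → (108.939,158.369) → (126.408,145.677) → (148.002,145.677) → (165.471,158.369) → (172.144,178.906) (closed)

[4] `<rect>` rectangle, #ff00ff→score S519 F1788: (47.292,137.191) → (94.015,137.191) → (94.015,24.928) → (47.292,24.928) → (47.292,137.191) (closed)

[5] `<polygon>` closed polygon, #ff00ff→score S519 F1788: (220.427,32.247) → (225.485,105.145) → (135.144,191.223) → (23.993,129.422) → (220.427,32.247) (closed)

[6] `<circle>` circle, #ff00ff→score S519 F1788: (77.383,221.110) → (72.950,234.754) → (61.343,243.187) → (46.997,243.187) → (35.390,234.754) → (30.957,221.110) → (35.390,207.466) → (46.997,199.033) → (61.343,199.033) → (72.950,207.466) → (77.383,221.110) (closed)

[7] `<path>` regular polygon, #ff00ff→score S519 F1788: (107.816,201.021) → (132.395,229.356) → (166.939,214.735) → (163.708,177.364) → (127.168,168.889) → (107.816,201.021) (closed)

G21
G90
G0 X221.991 Y38.000
M3 S519
G1 X196.880 Y56.424 F1788
G1 X156.988 Y83.708
G1 X112.205 Y113.050
G1 X72.417 Y137.648
G1 X47.513 Y150.700
M5
G0 X33.182 Y119.621
M3 S519
G1 X30.390 Y128.213 F1788
G1 X23.081 Y133.524
G1 X14.047 Y133.524
G1 X6.738 Y128.213
G1 X3.946 Y119.621
G1 X6.738 Y111.029
G1 X14.047 Y105.718
G1 X23.081 Y105.718
G1 X30.390 Y111.029
G1 X33.182 Y119.621
M5
G0 X172.144 Y178.906
M3 S519
G1 X165.471 Y199.443 F1788
G1 X148.002 Y212.135
G1 X126.408 Y212.135
G1 X108.939 Y199.443
G1 X102.266 Y178.906
G1 X108.939 Y158.369
G1 X126.408 Y145.677
G1 X148.002 Y145.677
G1 X165.471 Y158.369
G1 X172.144 Y178.906
M5
G0 X47.292 Y137.191
M3 S519
G1 X94.015 Y137.191 F1788
G1 X94.015 Y24.928
G1 X47.292 Y24.928
G1 X47.292 Y137.191
M5
G0 X220.427 Y32.247
M3 S519
G1 X225.485 Y105.145 F1788
G1 X135.144 Y191.223
G1 X23.993 Y129.422
G1 X220.427 Y32.247
M5
G0 X77.383 Y221.110
M3 S519
G1 X72.950 Y234.754 F1788
G1 X61.343 Y243.187
G1 X46.997 Y243.187
G1 X35.390 Y234.754
G1 X30.957 Y221.110
G1 X35.390 Y207.466
G1 X46.997 Y199.033
G1 X61.343 Y199.033
G1 X72.950 Y207.466
G1 X77.383 Y221.110
M5
G0 X107.816 Y201.021
M3 S519
G1 X132.395 Y229.356 F1788
G1 X166.939 Y214.735
G1 X163.708 Y177.364
G1 X127.168 Y168.889
G1 X107.816 Y201.021
M5
G0 X0.000 Y0.000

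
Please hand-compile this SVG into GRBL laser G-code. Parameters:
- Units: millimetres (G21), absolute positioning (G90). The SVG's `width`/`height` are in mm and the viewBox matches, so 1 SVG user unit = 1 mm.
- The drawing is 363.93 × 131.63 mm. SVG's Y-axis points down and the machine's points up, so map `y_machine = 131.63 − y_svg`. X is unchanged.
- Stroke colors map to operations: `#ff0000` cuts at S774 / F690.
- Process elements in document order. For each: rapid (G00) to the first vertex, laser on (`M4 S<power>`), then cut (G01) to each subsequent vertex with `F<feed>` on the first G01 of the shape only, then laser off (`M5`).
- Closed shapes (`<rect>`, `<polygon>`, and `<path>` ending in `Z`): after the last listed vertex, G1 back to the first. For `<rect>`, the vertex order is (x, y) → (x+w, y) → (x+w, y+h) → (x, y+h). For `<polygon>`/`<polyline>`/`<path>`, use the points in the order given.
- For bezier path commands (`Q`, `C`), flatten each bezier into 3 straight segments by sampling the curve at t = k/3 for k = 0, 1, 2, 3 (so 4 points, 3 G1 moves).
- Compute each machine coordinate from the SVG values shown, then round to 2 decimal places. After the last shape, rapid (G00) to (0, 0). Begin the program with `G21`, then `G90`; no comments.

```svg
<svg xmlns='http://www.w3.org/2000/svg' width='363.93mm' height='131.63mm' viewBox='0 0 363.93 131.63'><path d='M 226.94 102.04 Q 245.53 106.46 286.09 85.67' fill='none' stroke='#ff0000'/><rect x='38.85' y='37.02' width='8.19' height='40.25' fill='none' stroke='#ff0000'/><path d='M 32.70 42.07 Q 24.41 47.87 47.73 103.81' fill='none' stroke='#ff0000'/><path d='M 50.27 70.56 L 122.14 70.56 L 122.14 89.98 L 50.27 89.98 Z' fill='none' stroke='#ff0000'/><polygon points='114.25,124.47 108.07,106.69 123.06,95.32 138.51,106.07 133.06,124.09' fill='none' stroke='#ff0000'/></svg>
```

G21
G90
G00 X226.94 Y29.59
M4 S774
G01 X241.77 Y29.44 F690
G01 X261.49 Y34.90
G01 X286.09 Y45.96
M5
G00 X38.85 Y94.61
M4 S774
G01 X47.04 Y94.61 F690
G01 X47.04 Y54.36
G01 X38.85 Y54.36
G01 X38.85 Y94.61
M5
G00 X32.70 Y89.56
M4 S774
G01 X30.69 Y80.12 F690
G01 X35.70 Y59.54
G01 X47.73 Y27.82
M5
G00 X50.27 Y61.07
M4 S774
G01 X122.14 Y61.07 F690
G01 X122.14 Y41.65
G01 X50.27 Y41.65
G01 X50.27 Y61.07
M5
G00 X114.25 Y7.16
M4 S774
G01 X108.07 Y24.94 F690
G01 X123.06 Y36.31
G01 X138.51 Y25.56
G01 X133.06 Y7.54
G01 X114.25 Y7.16
M5
G00 X0.00 Y0.00

1 u = 1 mm; y_m = 131.63 − y.

[1] `<path>` quadratic bezier, #ff0000→cut S774 F690: (226.94,29.59) → (241.77,29.44) → (261.49,34.90) → (286.09,45.96)

[2] `<rect>` rectangle, #ff0000→cut S774 F690: (38.85,94.61) → (47.04,94.61) → (47.04,54.36) → (38.85,54.36) → (38.85,94.61) (closed)

[3] `<path>` quadratic bezier, #ff0000→cut S774 F690: (32.70,89.56) → (30.69,80.12) → (35.70,59.54) → (47.73,27.82)

[4] `<path>` rectangle, #ff0000→cut S774 F690: (50.27,61.07) → (122.14,61.07) → (122.14,41.65) → (50.27,41.65) → (50.27,61.07) (closed)

[5] `<polygon>` regular polygon, #ff0000→cut S774 F690: (114.25,7.16) → (108.07,24.94) → (123.06,36.31) → (138.51,25.56) → (133.06,7.54) → (114.25,7.16) (closed)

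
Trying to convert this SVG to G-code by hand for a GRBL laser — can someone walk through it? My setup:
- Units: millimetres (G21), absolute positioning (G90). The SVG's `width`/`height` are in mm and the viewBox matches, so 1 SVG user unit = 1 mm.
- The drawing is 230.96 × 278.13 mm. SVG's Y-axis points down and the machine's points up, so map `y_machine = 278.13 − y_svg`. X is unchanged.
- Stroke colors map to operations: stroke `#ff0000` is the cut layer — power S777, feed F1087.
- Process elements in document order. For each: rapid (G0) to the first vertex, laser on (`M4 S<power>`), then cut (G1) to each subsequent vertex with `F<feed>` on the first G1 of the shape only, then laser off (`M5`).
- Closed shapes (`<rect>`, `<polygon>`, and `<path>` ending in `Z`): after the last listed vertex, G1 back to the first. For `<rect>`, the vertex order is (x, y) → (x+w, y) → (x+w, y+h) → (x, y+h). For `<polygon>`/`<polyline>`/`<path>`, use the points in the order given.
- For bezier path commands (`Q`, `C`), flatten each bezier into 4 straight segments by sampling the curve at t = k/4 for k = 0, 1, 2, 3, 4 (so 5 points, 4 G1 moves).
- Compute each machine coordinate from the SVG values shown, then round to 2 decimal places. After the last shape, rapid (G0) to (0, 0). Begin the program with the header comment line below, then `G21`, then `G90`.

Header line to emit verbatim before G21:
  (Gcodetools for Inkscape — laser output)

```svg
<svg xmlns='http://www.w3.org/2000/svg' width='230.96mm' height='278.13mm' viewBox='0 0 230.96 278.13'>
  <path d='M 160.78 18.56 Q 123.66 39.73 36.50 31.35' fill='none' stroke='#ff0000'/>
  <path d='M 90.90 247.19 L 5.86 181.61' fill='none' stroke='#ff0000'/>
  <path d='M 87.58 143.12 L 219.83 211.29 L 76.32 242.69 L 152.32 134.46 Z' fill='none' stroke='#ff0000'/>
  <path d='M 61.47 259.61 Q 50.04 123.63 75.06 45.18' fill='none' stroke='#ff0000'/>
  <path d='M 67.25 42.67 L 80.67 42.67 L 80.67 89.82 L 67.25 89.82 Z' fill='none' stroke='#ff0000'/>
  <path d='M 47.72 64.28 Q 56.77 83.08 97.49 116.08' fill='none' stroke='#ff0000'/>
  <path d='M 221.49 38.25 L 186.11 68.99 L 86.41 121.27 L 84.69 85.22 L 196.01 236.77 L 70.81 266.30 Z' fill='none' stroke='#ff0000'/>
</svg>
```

(Gcodetools for Inkscape — laser output)
G21
G90
G0 X160.78 Y259.57
M4 S777
G1 X139.09 Y250.83 F1087
G1 X111.15 Y245.79
G1 X76.95 Y244.44
G1 X36.50 Y246.78
M5
G0 X90.90 Y30.94
M4 S777
G1 X5.86 Y96.52 F1087
M5
G0 X87.58 Y135.01
M4 S777
G1 X219.83 Y66.84 F1087
G1 X76.32 Y35.44
G1 X152.32 Y143.67
G1 X87.58 Y135.01
M5
G0 X61.47 Y18.52
M4 S777
G1 X58.03 Y82.91 F1087
G1 X59.15 Y140.12
G1 X64.83 Y190.13
G1 X75.06 Y232.95
M5
G0 X67.25 Y235.46
M4 S777
G1 X80.67 Y235.46 F1087
G1 X80.67 Y188.31
G1 X67.25 Y188.31
G1 X67.25 Y235.46
M5
G0 X47.72 Y213.85
M4 S777
G1 X54.22 Y203.56 F1087
G1 X64.69 Y191.50
G1 X79.11 Y177.66
G1 X97.49 Y162.05
M5
G0 X221.49 Y239.88
M4 S777
G1 X186.11 Y209.14 F1087
G1 X86.41 Y156.86
G1 X84.69 Y192.91
G1 X196.01 Y41.36
G1 X70.81 Y11.83
G1 X221.49 Y239.88
M5
G0 X0.00 Y0.00

viewBox `0 0 230.96 278.13` with mm width/height → 1 unit = 1 mm. Flip: y_m = 278.13 − y_svg.

**Shape 1** — `<path>` quadratic bezier, stroke `#ff0000` → cut (S777, F1087). Control points (SVG): P0=(160.78,18.56), P1=(123.66,39.73), P2=(36.50,31.35); sampled at t=k/4. Machine vertices: (160.78,259.57) → (139.09,250.83) → (111.15,245.79) → (76.95,244.44) → (36.50,246.78). Open path.

**Shape 2** — `<path>` line segment, stroke `#ff0000` → cut (S777, F1087). Machine vertices: (90.90,30.94) → (5.86,96.52). Open path.

**Shape 3** — `<path>` closed polygon, stroke `#ff0000` → cut (S777, F1087). Machine vertices: (87.58,135.01) → (219.83,66.84) → (76.32,35.44) → (152.32,143.67) → (87.58,135.01). Closed: final G1 returns to the first vertex.

**Shape 4** — `<path>` quadratic bezier, stroke `#ff0000` → cut (S777, F1087). Control points (SVG): P0=(61.47,259.61), P1=(50.04,123.63), P2=(75.06,45.18); sampled at t=k/4. Machine vertices: (61.47,18.52) → (58.03,82.91) → (59.15,140.12) → (64.83,190.13) → (75.06,232.95). Open path.

**Shape 5** — `<path>` rectangle, stroke `#ff0000` → cut (S777, F1087). Machine vertices: (67.25,235.46) → (80.67,235.46) → (80.67,188.31) → (67.25,188.31) → (67.25,235.46). Closed: final G1 returns to the first vertex.

**Shape 6** — `<path>` quadratic bezier, stroke `#ff0000` → cut (S777, F1087). Control points (SVG): P0=(47.72,64.28), P1=(56.77,83.08), P2=(97.49,116.08); sampled at t=k/4. Machine vertices: (47.72,213.85) → (54.22,203.56) → (64.69,191.50) → (79.11,177.66) → (97.49,162.05). Open path.

**Shape 7** — `<path>` closed polygon, stroke `#ff0000` → cut (S777, F1087). Machine vertices: (221.49,239.88) → (186.11,209.14) → (86.41,156.86) → (84.69,192.91) → (196.01,41.36) → (70.81,11.83) → (221.49,239.88). Closed: final G1 returns to the first vertex.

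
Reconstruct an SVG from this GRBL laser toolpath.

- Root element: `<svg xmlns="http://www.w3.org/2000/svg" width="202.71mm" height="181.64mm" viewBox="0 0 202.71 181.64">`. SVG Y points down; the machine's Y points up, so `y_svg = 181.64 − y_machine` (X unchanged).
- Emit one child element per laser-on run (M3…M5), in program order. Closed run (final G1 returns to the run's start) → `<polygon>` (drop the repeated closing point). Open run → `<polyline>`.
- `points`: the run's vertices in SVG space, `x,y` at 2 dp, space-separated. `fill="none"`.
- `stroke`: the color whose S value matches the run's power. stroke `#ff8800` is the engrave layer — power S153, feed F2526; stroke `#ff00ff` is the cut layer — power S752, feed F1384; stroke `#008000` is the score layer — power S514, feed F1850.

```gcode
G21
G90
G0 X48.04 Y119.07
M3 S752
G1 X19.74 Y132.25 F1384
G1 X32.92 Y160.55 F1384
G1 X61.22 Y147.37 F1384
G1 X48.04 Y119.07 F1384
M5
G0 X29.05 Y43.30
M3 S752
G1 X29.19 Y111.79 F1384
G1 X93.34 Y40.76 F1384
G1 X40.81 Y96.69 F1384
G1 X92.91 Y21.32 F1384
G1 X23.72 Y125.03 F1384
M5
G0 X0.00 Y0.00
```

<svg xmlns="http://www.w3.org/2000/svg" width="202.71mm" height="181.64mm" viewBox="0 0 202.71 181.64">
  <polygon points="48.04,62.57 19.74,49.39 32.92,21.09 61.22,34.27" fill="none" stroke="#ff00ff"/>
  <polyline points="29.05,138.34 29.19,69.85 93.34,140.88 40.81,84.95 92.91,160.32 23.72,56.61" fill="none" stroke="#ff00ff"/>
</svg>

Each laser-on run becomes one SVG element. Flip Y back into SVG space with y_svg = 181.64 − y_machine. Every run uses S752, so all elements get stroke `#ff00ff` (cut).

Run 1: The run returns to its start, so emit a `<polygon>` with points (Y-flipped): 48.04,62.57 19.74,49.39 32.92,21.09 61.22,34.27.

Run 2: The run is open, so emit a `<polyline>` with points (Y-flipped): 29.05,138.34 29.19,69.85 93.34,140.88 40.81,84.95 92.91,160.32 23.72,56.61.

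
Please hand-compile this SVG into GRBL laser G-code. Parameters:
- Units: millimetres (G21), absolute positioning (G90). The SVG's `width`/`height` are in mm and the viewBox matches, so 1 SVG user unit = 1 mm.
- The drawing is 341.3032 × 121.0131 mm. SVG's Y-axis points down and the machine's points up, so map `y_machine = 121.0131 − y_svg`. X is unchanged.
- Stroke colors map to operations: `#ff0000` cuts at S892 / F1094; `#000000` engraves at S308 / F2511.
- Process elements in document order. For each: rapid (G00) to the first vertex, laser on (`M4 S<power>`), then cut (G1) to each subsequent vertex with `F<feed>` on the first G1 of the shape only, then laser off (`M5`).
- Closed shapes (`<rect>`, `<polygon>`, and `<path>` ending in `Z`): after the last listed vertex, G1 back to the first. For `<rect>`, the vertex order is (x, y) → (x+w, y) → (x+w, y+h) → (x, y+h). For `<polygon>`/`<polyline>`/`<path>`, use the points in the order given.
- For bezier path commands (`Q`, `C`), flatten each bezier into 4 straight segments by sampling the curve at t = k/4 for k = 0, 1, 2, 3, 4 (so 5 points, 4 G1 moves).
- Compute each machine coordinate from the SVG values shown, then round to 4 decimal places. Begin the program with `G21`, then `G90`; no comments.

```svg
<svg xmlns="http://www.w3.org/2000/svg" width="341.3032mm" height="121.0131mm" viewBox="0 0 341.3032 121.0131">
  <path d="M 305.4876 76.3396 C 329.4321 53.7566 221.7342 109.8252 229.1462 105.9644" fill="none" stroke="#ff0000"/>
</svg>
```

Since the viewBox matches the mm dimensions, user units are millimetres directly. The only transform is the Y-flip y_m = 121.0131 − y_svg.

Shape 1 is a cubic bezier drawn with `<path>`. Its stroke #ff0000 means cut at S892, F1094. After flipping Y the toolpath is (305.4876,44.6735) → (302.6185,49.0289) → (273.5166,36.8819) → (241.3148,21.2245) → (229.1462,15.0487).

G21
G90
G00 X305.4876 Y44.6735
M4 S892
G1 X302.6185 Y49.0289 F1094
G1 X273.5166 Y36.8819
G1 X241.3148 Y21.2245
G1 X229.1462 Y15.0487
M5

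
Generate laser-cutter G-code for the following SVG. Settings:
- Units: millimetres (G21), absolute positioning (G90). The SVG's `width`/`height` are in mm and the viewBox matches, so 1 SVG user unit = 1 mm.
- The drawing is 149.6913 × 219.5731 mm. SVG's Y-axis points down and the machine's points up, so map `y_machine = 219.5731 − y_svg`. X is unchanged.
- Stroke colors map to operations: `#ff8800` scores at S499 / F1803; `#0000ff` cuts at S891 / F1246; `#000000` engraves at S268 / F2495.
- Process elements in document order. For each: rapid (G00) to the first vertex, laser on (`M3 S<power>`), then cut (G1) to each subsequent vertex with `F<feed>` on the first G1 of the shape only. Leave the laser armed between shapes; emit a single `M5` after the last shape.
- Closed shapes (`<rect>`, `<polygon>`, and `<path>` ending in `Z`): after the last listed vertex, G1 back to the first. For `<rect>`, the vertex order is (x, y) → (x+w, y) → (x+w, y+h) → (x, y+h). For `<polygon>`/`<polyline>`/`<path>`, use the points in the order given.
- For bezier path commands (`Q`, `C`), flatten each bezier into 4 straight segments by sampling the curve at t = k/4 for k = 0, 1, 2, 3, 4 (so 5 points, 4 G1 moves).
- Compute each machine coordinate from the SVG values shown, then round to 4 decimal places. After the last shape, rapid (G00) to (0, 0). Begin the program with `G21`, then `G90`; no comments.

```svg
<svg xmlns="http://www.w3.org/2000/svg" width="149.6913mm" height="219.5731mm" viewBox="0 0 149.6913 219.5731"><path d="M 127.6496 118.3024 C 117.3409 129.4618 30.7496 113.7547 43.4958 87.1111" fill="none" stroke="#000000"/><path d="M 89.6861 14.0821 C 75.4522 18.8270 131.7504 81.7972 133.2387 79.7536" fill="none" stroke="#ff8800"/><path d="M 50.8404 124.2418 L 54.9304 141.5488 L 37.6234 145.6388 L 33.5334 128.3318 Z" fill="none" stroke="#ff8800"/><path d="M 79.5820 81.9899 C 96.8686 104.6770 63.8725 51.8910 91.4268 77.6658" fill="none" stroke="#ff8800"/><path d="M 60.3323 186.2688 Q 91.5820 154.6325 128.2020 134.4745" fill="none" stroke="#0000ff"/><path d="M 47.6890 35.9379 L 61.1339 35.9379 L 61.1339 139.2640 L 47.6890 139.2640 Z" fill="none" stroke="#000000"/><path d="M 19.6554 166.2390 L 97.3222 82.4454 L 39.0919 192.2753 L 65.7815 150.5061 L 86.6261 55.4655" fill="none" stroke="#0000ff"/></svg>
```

G21
G90
G00 X127.6496 Y101.2707
M3 S268
G1 X108.3592 Y97.6897 F2495
G1 X76.9271 Y102.6902
G1 X49.8179 Y114.7788
G1 X43.4958 Y132.4620
G00 X89.6861 Y205.4910
M3 S499
G1 X90.2770 Y192.9407 F1803
G1 X105.5666 Y170.1096
G1 X123.8041 Y148.5513
G1 X133.2387 Y139.8195
G00 X50.8404 Y95.3313
M3 S499
G1 X54.9304 Y78.0243 F1803
G1 X37.6234 Y73.9343
G1 X33.5334 Y91.2413
G1 X50.8404 Y95.3313
G00 X79.5820 Y137.5832
M3 S499
G1 X84.8507 Y132.3123 F1803
G1 X81.6540 Y140.9031
G1 X80.3825 Y148.9150
G1 X91.4268 Y141.9073
G00 X60.3323 Y33.3043
M3 S891
G1 X76.2928 Y48.4051 F1246
G1 X92.9246 Y62.0710
G1 X110.2276 Y74.3022
G1 X128.2020 Y85.0986
G00 X47.6890 Y183.6352
M3 S268
G1 X61.1339 Y183.6352 F2495
G1 X61.1339 Y80.3091
G1 X47.6890 Y80.3091
G1 X47.6890 Y183.6352
G00 X19.6554 Y53.3341
M3 S891
G1 X97.3222 Y137.1277 F1246
G1 X39.0919 Y27.2978
G1 X65.7815 Y69.0670
G1 X86.6261 Y164.1076
M5
G00 X0.0000 Y0.0000

viewBox `0 0 149.6913 219.5731` with mm width/height → 1 unit = 1 mm. Flip: y_m = 219.5731 − y_svg.

**Shape 1** — `<path>` cubic bezier, stroke `#000000` → engrave (S268, F2495). Control points (SVG): P0=(127.6496,118.3024), P1=(117.3409,129.4618), P2=(30.7496,113.7547), P3=(43.4958,87.1111); sampled at t=k/4. Machine vertices: (127.6496,101.2707) → (108.3592,97.6897) → (76.9271,102.6902) → (49.8179,114.7788) → (43.4958,132.4620). Open path.

**Shape 2** — `<path>` cubic bezier, stroke `#ff8800` → score (S499, F1803). Control points (SVG): P0=(89.6861,14.0821), P1=(75.4522,18.8270), P2=(131.7504,81.7972), P3=(133.2387,79.7536); sampled at t=k/4. Machine vertices: (89.6861,205.4910) → (90.2770,192.9407) → (105.5666,170.1096) → (123.8041,148.5513) → (133.2387,139.8195). Open path.

**Shape 3** — `<path>` regular polygon, stroke `#ff8800` → score (S499, F1803). Machine vertices: (50.8404,95.3313) → (54.9304,78.0243) → (37.6234,73.9343) → (33.5334,91.2413) → (50.8404,95.3313). Closed: final G1 returns to the first vertex.

**Shape 4** — `<path>` cubic bezier, stroke `#ff8800` → score (S499, F1803). Control points (SVG): P0=(79.5820,81.9899), P1=(96.8686,104.6770), P2=(63.8725,51.8910), P3=(91.4268,77.6658); sampled at t=k/4. Machine vertices: (79.5820,137.5832) → (84.8507,132.3123) → (81.6540,140.9031) → (80.3825,148.9150) → (91.4268,141.9073). Open path.

**Shape 5** — `<path>` quadratic bezier, stroke `#0000ff` → cut (S891, F1246). Control points (SVG): P0=(60.3323,186.2688), P1=(91.5820,154.6325), P2=(128.2020,134.4745); sampled at t=k/4. Machine vertices: (60.3323,33.3043) → (76.2928,48.4051) → (92.9246,62.0710) → (110.2276,74.3022) → (128.2020,85.0986). Open path.

**Shape 6** — `<path>` rectangle, stroke `#000000` → engrave (S268, F2495). Machine vertices: (47.6890,183.6352) → (61.1339,183.6352) → (61.1339,80.3091) → (47.6890,80.3091) → (47.6890,183.6352). Closed: final G1 returns to the first vertex.

**Shape 7** — `<path>` open polyline, stroke `#0000ff` → cut (S891, F1246). Machine vertices: (19.6554,53.3341) → (97.3222,137.1277) → (39.0919,27.2978) → (65.7815,69.0670) → (86.6261,164.1076). Open path.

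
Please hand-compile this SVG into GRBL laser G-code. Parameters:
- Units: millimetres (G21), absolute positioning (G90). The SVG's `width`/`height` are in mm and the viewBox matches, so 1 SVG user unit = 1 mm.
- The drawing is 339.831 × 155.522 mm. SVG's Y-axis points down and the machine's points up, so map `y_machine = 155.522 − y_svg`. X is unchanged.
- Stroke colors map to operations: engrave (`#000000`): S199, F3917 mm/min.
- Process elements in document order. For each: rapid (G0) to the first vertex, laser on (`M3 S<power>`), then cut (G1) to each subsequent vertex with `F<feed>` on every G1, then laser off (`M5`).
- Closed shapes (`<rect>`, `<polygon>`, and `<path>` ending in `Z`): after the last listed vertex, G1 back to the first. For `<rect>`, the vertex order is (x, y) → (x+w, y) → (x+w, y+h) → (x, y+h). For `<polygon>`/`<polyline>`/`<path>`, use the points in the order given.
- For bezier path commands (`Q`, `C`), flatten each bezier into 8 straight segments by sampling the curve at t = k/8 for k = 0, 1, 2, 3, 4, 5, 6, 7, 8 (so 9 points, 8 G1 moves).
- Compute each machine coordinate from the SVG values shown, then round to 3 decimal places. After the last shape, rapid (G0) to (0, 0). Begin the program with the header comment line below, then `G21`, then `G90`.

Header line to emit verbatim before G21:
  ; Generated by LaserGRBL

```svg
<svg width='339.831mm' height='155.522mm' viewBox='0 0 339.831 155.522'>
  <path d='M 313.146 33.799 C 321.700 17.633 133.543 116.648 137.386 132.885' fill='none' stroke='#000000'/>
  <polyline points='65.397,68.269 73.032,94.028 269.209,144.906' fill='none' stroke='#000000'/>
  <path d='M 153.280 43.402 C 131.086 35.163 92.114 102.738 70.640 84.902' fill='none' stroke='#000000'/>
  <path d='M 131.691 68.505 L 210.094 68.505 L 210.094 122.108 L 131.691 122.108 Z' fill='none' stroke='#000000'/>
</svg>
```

; Generated by LaserGRBL
G21
G90
G0 X313.146 Y121.723
M3 S199
G1 X307.892 Y122.773 F3917
G1 X288.752 Y115.344 F3917
G1 X260.280 Y101.757 F3917
G1 X227.033 Y84.331 F3917
G1 X193.564 Y65.386 F3917
G1 X164.430 Y47.243 F3917
G1 X144.186 Y32.219 F3917
G1 X137.386 Y22.637 F3917
M5
G0 X65.397 Y87.253
M3 S199
G1 X73.032 Y61.494 F3917
G1 X269.209 Y10.616 F3917
M5
G0 X153.280 Y112.120
M3 S199
G1 X144.238 Y111.971 F3917
G1 X134.024 Y106.603 F3917
G1 X123.041 Y97.907 F3917
G1 X111.690 Y87.771 F3917
G1 X100.373 Y78.085 F3917
G1 X89.491 Y70.738 F3917
G1 X79.446 Y67.620 F3917
G1 X70.640 Y70.620 F3917
M5
G0 X131.691 Y87.017
M3 S199
G1 X210.094 Y87.017 F3917
G1 X210.094 Y33.414 F3917
G1 X131.691 Y33.414 F3917
G1 X131.691 Y87.017 F3917
M5
G0 X0.000 Y0.000

Since the viewBox matches the mm dimensions, user units are millimetres directly. The only transform is the Y-flip y_m = 155.522 − y_svg.

Shape 1 is a cubic bezier drawn with `<path>`. Its stroke #000000 means engrave at S199, F3917. After flipping Y the toolpath is (313.146,121.723) → (307.892,122.773) → (288.752,115.344) → (260.280,101.757) → (227.033,84.331) → (193.564,65.386) → (164.430,47.243) → (144.186,32.219) → (137.386,22.637).

Shape 2 is a open polyline drawn with `<polyline>`. Its stroke #000000 means engrave at S199, F3917. After flipping Y the toolpath is (65.397,87.253) → (73.032,61.494) → (269.209,10.616).

Shape 3 is a cubic bezier drawn with `<path>`. Its stroke #000000 means engrave at S199, F3917. After flipping Y the toolpath is (153.280,112.120) → (144.238,111.971) → (134.024,106.603) → (123.041,97.907) → (111.690,87.771) → (100.373,78.085) → (89.491,70.738) → (79.446,67.620) → (70.640,70.620).

Shape 4 is a rectangle drawn with `<path>`. Its stroke #000000 means engrave at S199, F3917. After flipping Y the toolpath is (131.691,87.017) → (210.094,87.017) → (210.094,33.414) → (131.691,33.414) → (131.691,87.017), returning to the start.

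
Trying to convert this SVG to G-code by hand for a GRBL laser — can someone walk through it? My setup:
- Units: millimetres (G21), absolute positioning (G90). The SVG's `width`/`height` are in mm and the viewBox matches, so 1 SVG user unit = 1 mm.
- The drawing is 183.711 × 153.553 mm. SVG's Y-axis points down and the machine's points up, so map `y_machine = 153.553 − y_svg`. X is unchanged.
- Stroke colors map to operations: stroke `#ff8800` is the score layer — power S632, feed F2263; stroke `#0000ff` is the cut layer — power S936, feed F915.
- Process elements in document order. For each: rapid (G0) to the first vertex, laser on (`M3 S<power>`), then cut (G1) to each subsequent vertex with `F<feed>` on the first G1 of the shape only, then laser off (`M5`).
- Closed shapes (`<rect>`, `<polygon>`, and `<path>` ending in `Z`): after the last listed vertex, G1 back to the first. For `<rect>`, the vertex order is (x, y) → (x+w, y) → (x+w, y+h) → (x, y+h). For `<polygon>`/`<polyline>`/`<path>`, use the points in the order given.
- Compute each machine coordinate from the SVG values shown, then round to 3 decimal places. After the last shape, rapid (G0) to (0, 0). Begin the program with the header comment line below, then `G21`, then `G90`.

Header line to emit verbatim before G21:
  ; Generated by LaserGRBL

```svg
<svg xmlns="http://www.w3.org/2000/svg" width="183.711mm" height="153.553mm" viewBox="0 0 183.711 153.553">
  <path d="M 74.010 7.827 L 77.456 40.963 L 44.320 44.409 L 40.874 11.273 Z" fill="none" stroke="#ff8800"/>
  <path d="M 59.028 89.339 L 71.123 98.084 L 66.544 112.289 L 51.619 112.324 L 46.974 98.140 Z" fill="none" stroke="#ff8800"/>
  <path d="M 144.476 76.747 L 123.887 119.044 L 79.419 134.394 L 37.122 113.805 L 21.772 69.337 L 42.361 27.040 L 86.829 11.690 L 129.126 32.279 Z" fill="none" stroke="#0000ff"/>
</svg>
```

1 u = 1 mm; y_m = 153.553 − y.

[1] `<path>` regular polygon, #ff8800→score S632 F2263: (74.010,145.726) → (77.456,112.590) → (44.320,109.144) → (40.874,142.280) → (74.010,145.726) (closed)

[2] `<path>` regular polygon, #ff8800→score S632 F2263: (59.028,64.214) → (71.123,55.469) → (66.544,41.264) → (51.619,41.229) → (46.974,55.413) → (59.028,64.214) (closed)

[3] `<path>` regular polygon, #0000ff→cut S936 F915: (144.476,76.806) → (123.887,34.509) → (79.419,19.159) → (37.122,39.748) → (21.772,84.216) → (42.361,126.513) → (86.829,141.863) → (129.126,121.274) → (144.476,76.806) (closed)

; Generated by LaserGRBL
G21
G90
G0 X74.010 Y145.726
M3 S632
G1 X77.456 Y112.590 F2263
G1 X44.320 Y109.144
G1 X40.874 Y142.280
G1 X74.010 Y145.726
M5
G0 X59.028 Y64.214
M3 S632
G1 X71.123 Y55.469 F2263
G1 X66.544 Y41.264
G1 X51.619 Y41.229
G1 X46.974 Y55.413
G1 X59.028 Y64.214
M5
G0 X144.476 Y76.806
M3 S936
G1 X123.887 Y34.509 F915
G1 X79.419 Y19.159
G1 X37.122 Y39.748
G1 X21.772 Y84.216
G1 X42.361 Y126.513
G1 X86.829 Y141.863
G1 X129.126 Y121.274
G1 X144.476 Y76.806
M5
G0 X0.000 Y0.000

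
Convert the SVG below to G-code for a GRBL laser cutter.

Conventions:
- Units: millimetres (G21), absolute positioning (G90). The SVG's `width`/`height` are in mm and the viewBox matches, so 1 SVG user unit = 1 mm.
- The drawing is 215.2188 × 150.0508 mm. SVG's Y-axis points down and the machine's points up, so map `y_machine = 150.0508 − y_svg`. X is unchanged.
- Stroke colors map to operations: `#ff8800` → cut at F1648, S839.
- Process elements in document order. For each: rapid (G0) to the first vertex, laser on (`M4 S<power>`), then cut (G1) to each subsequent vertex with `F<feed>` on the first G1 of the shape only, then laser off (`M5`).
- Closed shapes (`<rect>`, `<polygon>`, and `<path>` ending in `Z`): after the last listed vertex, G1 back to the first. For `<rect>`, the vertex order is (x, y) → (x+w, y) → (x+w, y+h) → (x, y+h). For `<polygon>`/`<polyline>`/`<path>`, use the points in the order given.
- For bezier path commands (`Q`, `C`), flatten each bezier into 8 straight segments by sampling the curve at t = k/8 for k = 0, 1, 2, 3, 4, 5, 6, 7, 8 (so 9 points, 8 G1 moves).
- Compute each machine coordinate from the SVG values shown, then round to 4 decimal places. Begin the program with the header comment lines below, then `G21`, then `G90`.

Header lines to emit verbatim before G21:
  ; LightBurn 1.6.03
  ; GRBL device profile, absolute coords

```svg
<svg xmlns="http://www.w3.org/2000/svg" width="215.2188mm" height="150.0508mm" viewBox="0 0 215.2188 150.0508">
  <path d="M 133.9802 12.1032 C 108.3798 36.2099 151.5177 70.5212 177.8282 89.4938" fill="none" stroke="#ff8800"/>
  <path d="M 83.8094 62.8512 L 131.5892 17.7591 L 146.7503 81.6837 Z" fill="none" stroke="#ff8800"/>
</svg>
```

; LightBurn 1.6.03
; GRBL device profile, absolute coords
G21
G90
G0 X133.9802 Y137.9476
M4 S839
G1 X127.4350 Y128.4791 F1648
G1 X126.3314 Y118.3533
G1 X129.6665 Y107.8695
G1 X136.4376 Y97.3270
G1 X145.6421 Y87.0252
G1 X156.2772 Y77.2633
G1 X167.3401 Y68.3408
G1 X177.8282 Y60.5570
M5
G0 X83.8094 Y87.1996
M4 S839
G1 X131.5892 Y132.2917 F1648
G1 X146.7503 Y68.3671
G1 X83.8094 Y87.1996
M5

1 u = 1 mm; y_m = 150.0508 − y.

[1] `<path>` cubic bezier, #ff8800→cut S839 F1648: (133.9802,137.9476) → (127.4350,128.4791) → (126.3314,118.3533) → (129.6665,107.8695) → (136.4376,97.3270) → (145.6421,87.0252) → (156.2772,77.2633) → (167.3401,68.3408) → (177.8282,60.5570)

[2] `<path>` regular polygon, #ff8800→cut S839 F1648: (83.8094,87.1996) → (131.5892,132.2917) → (146.7503,68.3671) → (83.8094,87.1996) (closed)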